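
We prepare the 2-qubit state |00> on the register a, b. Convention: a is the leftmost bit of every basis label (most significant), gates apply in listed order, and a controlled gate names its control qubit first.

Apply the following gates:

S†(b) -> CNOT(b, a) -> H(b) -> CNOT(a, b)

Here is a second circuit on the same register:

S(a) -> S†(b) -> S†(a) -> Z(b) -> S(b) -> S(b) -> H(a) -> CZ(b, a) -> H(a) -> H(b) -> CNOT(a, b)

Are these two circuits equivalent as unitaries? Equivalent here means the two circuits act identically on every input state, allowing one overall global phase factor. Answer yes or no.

Yes: on every input state the two circuits agree up to one overall phase factor.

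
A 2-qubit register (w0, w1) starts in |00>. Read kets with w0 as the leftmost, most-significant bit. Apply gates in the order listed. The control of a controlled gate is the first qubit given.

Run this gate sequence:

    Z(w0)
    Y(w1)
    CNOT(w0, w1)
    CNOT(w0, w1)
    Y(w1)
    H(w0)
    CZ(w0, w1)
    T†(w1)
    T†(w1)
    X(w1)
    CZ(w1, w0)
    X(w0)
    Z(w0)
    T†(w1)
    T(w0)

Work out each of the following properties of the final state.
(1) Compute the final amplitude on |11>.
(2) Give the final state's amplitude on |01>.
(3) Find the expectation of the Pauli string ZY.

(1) The final state's coefficient on |11> equals -sqrt(2)/2. Key observation: steps 2-5 multiply out to the identity, so the circuit reduces to the remaining gates.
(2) The final state's coefficient on |01> equals sqrt(2)*exp(3*I*pi/4)/2.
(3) The expectation value of ZY is 0.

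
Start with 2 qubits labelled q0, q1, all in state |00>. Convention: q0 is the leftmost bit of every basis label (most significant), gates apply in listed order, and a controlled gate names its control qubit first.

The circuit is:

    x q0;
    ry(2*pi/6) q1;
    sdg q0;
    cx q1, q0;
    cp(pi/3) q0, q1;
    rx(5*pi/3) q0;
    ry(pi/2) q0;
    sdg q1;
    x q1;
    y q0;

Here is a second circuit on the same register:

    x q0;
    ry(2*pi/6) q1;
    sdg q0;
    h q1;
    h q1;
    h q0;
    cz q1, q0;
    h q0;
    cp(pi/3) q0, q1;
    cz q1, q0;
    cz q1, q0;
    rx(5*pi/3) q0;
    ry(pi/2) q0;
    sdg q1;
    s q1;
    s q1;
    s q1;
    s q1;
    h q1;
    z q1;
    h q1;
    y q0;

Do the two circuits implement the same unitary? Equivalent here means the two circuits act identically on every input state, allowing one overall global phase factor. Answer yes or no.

Yes — the two circuits implement the same unitary up to a global phase.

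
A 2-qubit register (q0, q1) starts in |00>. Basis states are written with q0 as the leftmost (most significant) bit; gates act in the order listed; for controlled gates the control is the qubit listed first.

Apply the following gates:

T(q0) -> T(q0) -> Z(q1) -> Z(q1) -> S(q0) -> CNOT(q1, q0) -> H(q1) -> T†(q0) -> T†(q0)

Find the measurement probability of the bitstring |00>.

The probability of measuring |00> is 1/2.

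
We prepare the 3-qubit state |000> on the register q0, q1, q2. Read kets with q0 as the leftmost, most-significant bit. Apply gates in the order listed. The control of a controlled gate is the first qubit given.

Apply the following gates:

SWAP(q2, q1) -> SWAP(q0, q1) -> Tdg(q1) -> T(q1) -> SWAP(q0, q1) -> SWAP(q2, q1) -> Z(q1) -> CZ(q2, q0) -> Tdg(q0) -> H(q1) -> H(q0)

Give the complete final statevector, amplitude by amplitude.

After the circuit, the state carries amplitude 1/2 on |000>, 0 on |001>, 1/2 on |010>, 0 on |011>, 1/2 on |100>, 0 on |101>, 1/2 on |110>, 0 on |111>. Key observation: gates 1-6 undo each other exactly, leaving only the rest of the circuit to track.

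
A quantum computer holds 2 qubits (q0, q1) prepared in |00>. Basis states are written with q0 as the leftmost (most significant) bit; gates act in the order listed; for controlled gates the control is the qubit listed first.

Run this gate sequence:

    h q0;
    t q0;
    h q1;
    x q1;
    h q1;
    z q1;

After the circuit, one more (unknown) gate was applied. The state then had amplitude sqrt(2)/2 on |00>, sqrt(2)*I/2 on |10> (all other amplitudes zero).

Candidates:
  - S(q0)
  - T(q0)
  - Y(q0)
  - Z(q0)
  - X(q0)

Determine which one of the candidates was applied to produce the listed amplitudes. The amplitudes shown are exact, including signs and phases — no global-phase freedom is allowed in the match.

It was T(q0) that produced the state shown. Key observation: steps 3-6 multiply out to the identity, so the circuit reduces to the remaining gates.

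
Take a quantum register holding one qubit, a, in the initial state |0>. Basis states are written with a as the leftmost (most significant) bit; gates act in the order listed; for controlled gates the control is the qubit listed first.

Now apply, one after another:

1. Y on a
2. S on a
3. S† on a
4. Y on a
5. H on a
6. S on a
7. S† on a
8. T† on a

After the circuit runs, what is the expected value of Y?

The observable Y averages to -sqrt(2)/2. Key observation: gates 1-4 undo each other exactly, leaving only the rest of the circuit to track.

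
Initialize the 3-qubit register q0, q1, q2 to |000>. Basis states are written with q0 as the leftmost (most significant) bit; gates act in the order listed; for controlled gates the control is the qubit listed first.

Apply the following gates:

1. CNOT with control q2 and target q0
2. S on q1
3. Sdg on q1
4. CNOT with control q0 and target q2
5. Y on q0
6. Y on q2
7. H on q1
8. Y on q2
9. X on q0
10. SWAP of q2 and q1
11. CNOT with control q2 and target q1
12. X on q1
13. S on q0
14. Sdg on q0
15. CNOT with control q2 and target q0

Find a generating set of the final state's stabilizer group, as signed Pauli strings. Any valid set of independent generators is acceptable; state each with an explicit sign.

One valid set of independent stabilizer generators is +XXX, +ZIZ, -IZZ (any independent generating set of the same group is equally correct).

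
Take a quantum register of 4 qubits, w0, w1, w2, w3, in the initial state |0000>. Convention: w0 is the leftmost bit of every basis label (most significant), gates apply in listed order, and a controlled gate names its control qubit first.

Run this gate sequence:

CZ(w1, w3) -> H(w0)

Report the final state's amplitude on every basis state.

The resulting statevector has amplitude sqrt(2)/2 on |0000>, sqrt(2)/2 on |1000>, and 0 on every other basis state.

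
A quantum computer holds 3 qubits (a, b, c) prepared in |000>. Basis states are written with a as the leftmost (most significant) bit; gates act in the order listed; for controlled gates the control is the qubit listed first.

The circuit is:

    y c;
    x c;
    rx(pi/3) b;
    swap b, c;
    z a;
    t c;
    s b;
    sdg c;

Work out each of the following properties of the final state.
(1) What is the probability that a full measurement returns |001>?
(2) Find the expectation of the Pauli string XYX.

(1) Outcome |001> occurs with probability 1/4.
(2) In the final state, XYX has expectation 0.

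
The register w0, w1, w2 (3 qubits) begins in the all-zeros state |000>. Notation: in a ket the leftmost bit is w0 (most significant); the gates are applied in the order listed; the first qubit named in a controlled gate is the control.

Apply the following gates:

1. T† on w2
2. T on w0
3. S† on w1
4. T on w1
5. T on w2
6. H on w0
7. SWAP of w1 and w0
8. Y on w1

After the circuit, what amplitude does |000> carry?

The amplitude on |000> is -sqrt(2)*I/2.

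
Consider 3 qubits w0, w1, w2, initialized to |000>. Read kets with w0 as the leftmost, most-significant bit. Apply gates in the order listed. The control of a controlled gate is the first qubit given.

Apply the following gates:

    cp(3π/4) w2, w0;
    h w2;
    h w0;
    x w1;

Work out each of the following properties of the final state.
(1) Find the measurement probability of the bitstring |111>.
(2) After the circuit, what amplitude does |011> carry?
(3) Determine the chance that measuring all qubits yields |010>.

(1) A full measurement returns |111> with probability 1/4.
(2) The final state's coefficient on |011> equals 1/2.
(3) Outcome |010> occurs with probability 1/4.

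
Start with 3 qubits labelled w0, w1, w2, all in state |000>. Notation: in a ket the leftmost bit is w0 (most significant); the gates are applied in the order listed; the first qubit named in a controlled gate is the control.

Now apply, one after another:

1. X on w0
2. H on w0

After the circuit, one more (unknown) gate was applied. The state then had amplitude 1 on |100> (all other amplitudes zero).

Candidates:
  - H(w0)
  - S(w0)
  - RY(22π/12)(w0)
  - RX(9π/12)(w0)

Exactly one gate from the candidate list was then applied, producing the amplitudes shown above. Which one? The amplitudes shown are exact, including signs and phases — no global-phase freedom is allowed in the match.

It was H(w0) that produced the state shown.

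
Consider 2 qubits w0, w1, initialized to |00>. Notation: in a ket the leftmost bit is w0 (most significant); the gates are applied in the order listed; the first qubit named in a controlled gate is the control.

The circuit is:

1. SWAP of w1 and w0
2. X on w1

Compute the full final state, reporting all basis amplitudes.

The resulting statevector has amplitude 1 on |01>, and 0 on every other basis state.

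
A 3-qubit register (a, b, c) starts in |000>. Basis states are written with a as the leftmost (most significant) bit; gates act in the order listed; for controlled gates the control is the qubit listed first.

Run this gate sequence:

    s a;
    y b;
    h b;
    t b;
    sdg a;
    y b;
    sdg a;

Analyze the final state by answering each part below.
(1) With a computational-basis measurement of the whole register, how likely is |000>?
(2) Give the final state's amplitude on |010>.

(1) The probability of measuring |000> is 1/2.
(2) The final state's coefficient on |010> equals -sqrt(2)/2.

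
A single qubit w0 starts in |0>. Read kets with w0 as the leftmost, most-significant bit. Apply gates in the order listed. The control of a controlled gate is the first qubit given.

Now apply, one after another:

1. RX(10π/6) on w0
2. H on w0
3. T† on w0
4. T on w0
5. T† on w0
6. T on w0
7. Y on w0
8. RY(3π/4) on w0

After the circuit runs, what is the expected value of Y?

The observable Y averages to -sqrt(3)/2. Key observation: gates 3-6 undo each other exactly, leaving only the rest of the circuit to track.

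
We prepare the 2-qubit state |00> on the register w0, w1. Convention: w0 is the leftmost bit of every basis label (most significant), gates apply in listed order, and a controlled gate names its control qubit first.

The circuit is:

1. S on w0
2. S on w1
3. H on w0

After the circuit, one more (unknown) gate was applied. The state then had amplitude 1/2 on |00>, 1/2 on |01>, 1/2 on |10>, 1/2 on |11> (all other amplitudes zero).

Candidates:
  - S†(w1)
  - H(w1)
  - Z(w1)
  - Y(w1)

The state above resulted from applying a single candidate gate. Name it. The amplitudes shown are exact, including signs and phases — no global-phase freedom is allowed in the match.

The unique candidate consistent with the amplitudes is H(w1).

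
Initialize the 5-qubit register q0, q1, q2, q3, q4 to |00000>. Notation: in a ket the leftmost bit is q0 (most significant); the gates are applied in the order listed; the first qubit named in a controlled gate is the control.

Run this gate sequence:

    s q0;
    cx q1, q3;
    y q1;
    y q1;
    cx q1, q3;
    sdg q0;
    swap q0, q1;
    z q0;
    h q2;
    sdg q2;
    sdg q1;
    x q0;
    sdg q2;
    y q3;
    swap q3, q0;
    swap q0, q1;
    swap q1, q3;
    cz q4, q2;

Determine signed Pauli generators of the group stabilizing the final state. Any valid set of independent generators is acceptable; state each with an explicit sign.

The final state is stabilized by the group generated by -IIXII, +ZIIII, -IZIII, -IIIZI, +IIIIZ; other independent generating sets are equally valid.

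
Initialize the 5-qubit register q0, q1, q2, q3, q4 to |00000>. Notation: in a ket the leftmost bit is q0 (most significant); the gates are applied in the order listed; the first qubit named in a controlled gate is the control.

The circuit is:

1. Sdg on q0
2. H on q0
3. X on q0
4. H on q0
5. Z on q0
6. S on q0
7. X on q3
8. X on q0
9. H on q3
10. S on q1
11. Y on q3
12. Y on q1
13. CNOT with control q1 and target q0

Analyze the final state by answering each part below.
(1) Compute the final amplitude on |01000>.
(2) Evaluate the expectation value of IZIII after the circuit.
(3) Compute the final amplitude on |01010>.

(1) |01000> carries amplitude -sqrt(2)/2 in the final state.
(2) The expectation value of IZIII is -1.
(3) |01010> carries amplitude -sqrt(2)/2 in the final state.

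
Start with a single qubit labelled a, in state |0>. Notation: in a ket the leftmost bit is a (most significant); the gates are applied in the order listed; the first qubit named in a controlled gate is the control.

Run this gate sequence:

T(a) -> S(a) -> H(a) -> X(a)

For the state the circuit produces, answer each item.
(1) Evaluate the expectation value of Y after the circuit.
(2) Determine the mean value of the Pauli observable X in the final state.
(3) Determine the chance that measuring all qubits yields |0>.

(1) The observable Y averages to 0.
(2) The expectation value of X is 1.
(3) Outcome |0> occurs with probability 1/2.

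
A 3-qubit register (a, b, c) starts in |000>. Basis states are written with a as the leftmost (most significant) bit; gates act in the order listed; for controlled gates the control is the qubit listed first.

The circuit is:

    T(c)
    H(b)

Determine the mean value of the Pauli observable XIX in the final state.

In the final state, XIX has expectation 0.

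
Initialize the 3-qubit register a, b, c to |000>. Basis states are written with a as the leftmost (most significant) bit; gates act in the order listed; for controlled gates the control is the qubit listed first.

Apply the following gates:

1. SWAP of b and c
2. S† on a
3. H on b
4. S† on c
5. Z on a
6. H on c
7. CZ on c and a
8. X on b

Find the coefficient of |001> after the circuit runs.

The amplitude on |001> is 1/2.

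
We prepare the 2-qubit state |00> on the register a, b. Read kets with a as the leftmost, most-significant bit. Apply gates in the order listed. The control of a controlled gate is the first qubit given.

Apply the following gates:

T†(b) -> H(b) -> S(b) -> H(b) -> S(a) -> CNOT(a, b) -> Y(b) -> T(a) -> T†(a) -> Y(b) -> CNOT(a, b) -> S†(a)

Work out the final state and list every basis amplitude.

After the circuit, the state carries amplitude 1/2 + I/2 on |00>, 1/2 - I/2 on |01>, 0 on |10>, 0 on |11>.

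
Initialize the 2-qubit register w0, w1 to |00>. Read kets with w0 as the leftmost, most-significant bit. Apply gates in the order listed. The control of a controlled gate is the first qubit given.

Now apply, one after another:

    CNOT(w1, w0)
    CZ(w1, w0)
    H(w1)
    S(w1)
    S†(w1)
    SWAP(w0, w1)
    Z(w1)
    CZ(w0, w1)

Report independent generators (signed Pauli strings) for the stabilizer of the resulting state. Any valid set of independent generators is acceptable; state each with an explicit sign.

The stabilizer group can be generated by +XI, +IZ, among other valid generating sets.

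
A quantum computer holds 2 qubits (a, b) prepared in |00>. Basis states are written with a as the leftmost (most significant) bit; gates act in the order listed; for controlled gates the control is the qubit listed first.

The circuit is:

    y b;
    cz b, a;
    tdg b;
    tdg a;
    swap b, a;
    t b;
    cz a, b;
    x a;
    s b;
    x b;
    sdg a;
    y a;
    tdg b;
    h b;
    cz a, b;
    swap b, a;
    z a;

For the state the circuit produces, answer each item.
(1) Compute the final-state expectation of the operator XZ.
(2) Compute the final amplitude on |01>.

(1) The observable XZ averages to 1.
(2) The amplitude on |01> is sqrt(2)*I/2.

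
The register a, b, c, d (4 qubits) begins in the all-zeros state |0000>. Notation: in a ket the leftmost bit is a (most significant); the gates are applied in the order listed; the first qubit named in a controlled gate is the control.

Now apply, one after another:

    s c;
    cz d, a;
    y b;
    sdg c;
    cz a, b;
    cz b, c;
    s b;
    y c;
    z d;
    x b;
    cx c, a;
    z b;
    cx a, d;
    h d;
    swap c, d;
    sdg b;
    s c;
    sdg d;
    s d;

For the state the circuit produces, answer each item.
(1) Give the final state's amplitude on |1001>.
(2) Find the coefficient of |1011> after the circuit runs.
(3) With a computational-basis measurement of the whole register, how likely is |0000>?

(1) The amplitude on |1001> is -sqrt(2)*I/2.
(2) |1011> carries amplitude -sqrt(2)/2 in the final state.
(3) A full measurement returns |0000> with probability 0.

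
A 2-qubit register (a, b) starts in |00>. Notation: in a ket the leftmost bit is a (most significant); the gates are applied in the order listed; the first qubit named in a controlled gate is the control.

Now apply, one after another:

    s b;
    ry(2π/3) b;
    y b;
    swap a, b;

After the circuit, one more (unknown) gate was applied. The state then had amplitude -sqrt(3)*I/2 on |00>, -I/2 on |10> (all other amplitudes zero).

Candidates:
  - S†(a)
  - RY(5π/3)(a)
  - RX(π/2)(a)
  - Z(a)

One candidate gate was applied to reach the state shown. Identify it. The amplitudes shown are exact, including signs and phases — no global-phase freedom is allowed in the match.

The unique candidate consistent with the amplitudes is Z(a).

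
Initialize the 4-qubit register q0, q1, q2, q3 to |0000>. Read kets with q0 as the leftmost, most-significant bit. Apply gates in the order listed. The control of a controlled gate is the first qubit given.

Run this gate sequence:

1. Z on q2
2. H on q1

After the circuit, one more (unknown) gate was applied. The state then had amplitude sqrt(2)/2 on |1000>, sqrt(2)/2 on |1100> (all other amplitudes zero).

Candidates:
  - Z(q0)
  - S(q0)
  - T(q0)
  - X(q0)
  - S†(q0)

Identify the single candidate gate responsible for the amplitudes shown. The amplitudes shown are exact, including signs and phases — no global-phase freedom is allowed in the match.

The applied gate was X(q0).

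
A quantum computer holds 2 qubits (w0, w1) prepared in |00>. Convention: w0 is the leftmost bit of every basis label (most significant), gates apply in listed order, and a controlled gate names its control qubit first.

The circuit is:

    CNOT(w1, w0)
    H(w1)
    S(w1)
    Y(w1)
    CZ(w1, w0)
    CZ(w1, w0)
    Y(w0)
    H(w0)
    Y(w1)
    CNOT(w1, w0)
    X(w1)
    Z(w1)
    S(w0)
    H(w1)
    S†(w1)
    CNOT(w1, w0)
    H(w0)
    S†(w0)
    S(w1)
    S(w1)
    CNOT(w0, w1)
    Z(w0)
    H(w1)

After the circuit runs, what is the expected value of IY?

In the final state, IY has expectation 0.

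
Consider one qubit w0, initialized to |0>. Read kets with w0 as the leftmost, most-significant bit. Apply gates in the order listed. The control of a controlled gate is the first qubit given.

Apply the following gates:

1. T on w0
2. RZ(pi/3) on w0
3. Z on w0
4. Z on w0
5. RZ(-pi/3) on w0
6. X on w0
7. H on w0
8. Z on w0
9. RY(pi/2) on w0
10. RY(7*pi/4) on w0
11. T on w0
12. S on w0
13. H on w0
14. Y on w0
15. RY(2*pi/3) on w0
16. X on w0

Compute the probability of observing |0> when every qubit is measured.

Outcome |0> occurs with probability sqrt(6)/8 + 5/8.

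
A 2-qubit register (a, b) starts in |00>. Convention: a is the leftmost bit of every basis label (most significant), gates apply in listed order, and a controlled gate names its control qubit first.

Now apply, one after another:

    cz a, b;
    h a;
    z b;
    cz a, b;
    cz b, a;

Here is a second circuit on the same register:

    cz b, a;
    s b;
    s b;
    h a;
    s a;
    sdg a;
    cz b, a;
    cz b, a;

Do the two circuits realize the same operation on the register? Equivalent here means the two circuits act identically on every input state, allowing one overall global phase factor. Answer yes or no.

Yes, they are equivalent — the unitaries differ by at most a global phase.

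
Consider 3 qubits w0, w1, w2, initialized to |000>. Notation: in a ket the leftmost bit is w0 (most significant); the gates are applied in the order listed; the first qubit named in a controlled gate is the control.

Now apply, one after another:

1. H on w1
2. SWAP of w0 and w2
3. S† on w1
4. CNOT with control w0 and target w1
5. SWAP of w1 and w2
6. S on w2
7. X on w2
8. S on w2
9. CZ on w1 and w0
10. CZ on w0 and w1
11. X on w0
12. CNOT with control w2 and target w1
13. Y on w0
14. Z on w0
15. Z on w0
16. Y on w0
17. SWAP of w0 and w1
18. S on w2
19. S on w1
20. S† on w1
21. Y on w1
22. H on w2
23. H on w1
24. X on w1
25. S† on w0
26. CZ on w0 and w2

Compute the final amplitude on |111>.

The amplitude on |111> is sqrt(2)/4. Key observation: gates 13-16 undo each other exactly, leaving only the rest of the circuit to track.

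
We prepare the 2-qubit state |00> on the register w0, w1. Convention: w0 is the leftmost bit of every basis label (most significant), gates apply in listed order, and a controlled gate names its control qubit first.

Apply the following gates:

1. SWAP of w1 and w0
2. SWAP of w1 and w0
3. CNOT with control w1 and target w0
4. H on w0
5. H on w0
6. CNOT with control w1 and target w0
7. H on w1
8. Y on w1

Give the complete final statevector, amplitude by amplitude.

The final amplitudes are -sqrt(2)*I/2 on |00>, sqrt(2)*I/2 on |01>, 0 on |10>, 0 on |11>. Key observation: steps 3-6 multiply out to the identity, so the circuit reduces to the remaining gates.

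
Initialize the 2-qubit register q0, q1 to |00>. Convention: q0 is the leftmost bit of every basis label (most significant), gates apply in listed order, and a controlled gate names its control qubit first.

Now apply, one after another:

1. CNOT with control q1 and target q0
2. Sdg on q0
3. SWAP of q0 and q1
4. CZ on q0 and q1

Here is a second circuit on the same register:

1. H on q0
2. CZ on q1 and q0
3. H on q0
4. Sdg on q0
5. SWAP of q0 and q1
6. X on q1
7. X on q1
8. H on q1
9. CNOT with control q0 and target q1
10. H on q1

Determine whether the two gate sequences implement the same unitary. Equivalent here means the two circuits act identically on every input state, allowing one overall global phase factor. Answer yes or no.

Yes: on every input state the two circuits agree up to one overall phase factor.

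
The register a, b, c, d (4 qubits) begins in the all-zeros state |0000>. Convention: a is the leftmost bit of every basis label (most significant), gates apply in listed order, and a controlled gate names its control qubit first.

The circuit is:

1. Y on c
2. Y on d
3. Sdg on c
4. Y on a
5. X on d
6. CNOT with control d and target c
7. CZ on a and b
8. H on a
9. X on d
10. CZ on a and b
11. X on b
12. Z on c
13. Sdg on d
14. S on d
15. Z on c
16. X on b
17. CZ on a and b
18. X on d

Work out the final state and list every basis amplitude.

After the circuit, the state carries amplitude -sqrt(2)/2 on |0010>, sqrt(2)/2 on |1010>, and 0 on every other basis state. Key observation: gates 10-17 undo each other exactly, leaving only the rest of the circuit to track.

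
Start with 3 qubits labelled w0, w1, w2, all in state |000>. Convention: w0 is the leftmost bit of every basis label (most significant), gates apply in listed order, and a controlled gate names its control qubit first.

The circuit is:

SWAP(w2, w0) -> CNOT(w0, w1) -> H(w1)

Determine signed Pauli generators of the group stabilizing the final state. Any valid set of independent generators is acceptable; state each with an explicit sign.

The stabilizer group can be generated by +IXI, +ZII, +IIZ, among other valid generating sets.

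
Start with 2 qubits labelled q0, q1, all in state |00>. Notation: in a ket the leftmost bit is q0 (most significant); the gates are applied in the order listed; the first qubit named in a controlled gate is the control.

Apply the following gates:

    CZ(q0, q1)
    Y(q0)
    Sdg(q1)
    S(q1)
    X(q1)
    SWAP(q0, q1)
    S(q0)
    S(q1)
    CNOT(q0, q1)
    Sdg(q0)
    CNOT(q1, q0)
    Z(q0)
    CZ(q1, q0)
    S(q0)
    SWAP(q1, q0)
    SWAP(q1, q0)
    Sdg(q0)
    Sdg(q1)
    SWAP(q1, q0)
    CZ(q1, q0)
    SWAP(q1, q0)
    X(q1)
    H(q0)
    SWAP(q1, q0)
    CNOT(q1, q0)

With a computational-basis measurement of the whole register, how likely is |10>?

The probability of measuring |10> is 1/2. Key observation: steps 14-17 multiply out to the identity, so the circuit reduces to the remaining gates.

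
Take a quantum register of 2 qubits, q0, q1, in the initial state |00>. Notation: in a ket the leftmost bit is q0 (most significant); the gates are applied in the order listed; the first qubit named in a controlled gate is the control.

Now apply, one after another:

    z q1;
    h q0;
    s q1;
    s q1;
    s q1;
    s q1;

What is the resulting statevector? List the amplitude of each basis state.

The final amplitudes are sqrt(2)/2 on |00>, 0 on |01>, sqrt(2)/2 on |10>, 0 on |11>. Key observation: the block from step 3 through step 6 cancels to the identity and can be dropped.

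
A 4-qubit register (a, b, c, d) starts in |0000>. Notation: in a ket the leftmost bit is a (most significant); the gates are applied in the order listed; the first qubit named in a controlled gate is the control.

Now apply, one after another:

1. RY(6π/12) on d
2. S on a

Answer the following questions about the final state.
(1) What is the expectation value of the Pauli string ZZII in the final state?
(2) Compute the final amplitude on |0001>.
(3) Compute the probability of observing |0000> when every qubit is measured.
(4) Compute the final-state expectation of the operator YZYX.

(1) In the final state, ZZII has expectation 1.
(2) The amplitude on |0001> is sqrt(2)/2.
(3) A full measurement returns |0000> with probability 1/2.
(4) In the final state, YZYX has expectation 0.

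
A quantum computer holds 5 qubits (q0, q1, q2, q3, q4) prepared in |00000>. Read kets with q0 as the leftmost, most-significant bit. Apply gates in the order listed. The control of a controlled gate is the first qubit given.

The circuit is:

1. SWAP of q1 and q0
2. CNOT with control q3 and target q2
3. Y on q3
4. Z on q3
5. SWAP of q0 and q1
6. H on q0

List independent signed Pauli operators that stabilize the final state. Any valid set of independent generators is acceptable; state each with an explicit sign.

One valid set of independent stabilizer generators is +XIIII, +IZIII, +IIZII, -IIIZI, +IIIIZ (any independent generating set of the same group is equally correct).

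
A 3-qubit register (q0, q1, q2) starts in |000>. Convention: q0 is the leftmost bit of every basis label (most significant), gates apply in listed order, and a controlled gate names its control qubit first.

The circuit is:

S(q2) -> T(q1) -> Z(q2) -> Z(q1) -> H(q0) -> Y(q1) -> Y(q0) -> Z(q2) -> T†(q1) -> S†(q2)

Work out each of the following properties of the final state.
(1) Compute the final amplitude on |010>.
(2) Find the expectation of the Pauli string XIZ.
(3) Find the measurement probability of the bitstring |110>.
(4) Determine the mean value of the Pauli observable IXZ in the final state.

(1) The amplitude on |010> is -sqrt(2)*exp(3*I*pi/4)/2.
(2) In the final state, XIZ has expectation -1.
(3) A full measurement returns |110> with probability 1/2.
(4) In the final state, IXZ has expectation 0.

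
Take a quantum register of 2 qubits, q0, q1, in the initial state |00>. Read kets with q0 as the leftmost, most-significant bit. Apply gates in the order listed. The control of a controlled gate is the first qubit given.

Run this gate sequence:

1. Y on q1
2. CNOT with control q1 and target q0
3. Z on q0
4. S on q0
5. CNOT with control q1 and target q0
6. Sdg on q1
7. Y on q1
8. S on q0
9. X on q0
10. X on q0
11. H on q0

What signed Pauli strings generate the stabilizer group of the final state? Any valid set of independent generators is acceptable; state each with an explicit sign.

One valid set of independent stabilizer generators is +XI, +IZ (any independent generating set of the same group is equally correct).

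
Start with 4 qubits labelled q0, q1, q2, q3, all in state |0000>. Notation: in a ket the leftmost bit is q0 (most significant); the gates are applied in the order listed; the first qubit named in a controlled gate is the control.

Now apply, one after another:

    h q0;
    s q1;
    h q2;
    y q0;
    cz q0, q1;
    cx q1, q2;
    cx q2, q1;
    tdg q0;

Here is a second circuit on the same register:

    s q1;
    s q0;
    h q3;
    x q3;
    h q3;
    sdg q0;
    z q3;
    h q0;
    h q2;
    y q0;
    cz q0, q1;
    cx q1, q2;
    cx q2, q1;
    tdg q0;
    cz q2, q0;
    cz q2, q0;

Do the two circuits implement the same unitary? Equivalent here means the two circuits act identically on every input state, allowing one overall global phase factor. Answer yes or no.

Yes — the two circuits implement the same unitary up to a global phase.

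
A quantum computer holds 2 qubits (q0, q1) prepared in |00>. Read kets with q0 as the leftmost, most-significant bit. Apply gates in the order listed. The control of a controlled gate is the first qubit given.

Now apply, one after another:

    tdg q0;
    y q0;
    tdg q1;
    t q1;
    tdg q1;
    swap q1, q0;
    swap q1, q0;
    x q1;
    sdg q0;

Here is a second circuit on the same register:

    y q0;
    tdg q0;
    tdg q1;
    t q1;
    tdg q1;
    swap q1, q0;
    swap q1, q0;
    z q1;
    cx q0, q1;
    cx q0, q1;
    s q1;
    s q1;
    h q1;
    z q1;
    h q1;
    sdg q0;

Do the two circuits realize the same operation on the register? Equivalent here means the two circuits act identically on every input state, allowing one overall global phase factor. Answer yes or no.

No, they are not equivalent — no single phase factor reconciles the two unitaries.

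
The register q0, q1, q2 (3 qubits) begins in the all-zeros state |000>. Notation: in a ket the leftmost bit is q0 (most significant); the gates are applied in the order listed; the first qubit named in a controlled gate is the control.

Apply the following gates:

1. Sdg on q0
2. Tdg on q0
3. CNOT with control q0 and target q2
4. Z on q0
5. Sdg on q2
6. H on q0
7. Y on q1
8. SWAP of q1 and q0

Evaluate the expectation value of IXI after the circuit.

The observable IXI averages to 1.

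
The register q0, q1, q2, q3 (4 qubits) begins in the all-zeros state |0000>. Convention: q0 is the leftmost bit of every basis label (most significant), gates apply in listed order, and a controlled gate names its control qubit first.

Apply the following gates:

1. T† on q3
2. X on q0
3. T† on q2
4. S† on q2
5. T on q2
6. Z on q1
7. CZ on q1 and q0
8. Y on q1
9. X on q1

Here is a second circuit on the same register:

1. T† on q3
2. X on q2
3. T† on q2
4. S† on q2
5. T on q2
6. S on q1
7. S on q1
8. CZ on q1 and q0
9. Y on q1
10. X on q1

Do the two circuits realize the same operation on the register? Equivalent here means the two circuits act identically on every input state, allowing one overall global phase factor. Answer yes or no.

No, they are not equivalent — no single phase factor reconciles the two unitaries.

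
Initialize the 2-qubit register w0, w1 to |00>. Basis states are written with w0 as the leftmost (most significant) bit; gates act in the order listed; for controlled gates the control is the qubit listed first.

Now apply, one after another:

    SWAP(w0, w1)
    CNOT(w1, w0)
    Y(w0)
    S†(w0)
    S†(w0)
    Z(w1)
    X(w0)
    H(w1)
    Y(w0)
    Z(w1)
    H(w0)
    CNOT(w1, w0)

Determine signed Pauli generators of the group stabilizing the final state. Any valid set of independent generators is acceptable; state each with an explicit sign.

The stabilizer group can be generated by -XI, +IX, among other valid generating sets.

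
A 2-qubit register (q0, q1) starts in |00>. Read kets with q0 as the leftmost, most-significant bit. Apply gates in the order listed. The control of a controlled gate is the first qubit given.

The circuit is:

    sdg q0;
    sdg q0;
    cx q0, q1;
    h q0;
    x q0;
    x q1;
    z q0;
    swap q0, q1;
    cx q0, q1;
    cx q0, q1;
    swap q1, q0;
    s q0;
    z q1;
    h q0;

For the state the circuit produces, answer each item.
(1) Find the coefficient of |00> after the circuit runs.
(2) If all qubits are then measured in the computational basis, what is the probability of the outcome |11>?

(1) The final state's coefficient on |00> equals 0.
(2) The probability of measuring |11> is 1/2.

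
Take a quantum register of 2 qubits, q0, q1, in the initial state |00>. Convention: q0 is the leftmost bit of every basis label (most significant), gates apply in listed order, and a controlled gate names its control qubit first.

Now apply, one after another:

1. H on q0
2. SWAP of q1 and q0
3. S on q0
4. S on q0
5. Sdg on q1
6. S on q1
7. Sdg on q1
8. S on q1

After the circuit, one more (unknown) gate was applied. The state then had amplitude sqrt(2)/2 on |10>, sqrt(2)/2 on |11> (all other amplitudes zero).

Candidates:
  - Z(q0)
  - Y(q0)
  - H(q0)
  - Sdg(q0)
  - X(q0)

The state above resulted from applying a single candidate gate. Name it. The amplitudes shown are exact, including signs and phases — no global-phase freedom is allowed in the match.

The unique candidate consistent with the amplitudes is X(q0). Key observation: steps 5-8 multiply out to the identity, so the circuit reduces to the remaining gates.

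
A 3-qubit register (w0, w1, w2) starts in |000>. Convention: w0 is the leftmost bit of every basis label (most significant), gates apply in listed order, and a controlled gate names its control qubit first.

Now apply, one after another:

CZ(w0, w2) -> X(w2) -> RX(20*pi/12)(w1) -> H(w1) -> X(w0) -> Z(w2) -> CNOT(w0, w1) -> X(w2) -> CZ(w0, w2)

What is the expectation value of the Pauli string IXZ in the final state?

The expectation value of IXZ is 1/2.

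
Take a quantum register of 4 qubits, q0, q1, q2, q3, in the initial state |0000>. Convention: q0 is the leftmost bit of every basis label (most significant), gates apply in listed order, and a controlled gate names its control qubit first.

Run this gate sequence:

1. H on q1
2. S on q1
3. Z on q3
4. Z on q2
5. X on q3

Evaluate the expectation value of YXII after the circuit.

The observable YXII averages to 0.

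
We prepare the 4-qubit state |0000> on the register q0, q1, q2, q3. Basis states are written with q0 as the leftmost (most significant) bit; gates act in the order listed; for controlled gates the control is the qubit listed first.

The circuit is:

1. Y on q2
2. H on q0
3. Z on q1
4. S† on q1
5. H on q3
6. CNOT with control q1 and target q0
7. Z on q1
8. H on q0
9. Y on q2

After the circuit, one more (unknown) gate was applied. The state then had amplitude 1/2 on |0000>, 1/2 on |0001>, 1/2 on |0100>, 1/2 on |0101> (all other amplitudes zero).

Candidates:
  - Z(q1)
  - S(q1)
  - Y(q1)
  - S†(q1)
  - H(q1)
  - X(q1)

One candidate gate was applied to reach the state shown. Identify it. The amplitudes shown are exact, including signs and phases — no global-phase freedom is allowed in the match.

The unique candidate consistent with the amplitudes is H(q1).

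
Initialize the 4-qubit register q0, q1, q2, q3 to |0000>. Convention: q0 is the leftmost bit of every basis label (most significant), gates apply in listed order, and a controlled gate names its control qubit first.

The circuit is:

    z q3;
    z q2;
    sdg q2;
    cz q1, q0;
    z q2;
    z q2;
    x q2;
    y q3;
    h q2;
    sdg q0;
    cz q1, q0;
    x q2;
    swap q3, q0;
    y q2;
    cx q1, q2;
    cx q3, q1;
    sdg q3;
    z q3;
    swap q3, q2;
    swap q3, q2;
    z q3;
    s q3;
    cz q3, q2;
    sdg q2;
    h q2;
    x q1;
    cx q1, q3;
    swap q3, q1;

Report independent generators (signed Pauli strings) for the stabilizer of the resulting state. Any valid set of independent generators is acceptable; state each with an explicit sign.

One valid set of independent stabilizer generators is +IIYI, -ZIII, -IZII, -IIIZ (any independent generating set of the same group is equally correct). Key observation: gates 17-22 undo each other exactly, leaving only the rest of the circuit to track.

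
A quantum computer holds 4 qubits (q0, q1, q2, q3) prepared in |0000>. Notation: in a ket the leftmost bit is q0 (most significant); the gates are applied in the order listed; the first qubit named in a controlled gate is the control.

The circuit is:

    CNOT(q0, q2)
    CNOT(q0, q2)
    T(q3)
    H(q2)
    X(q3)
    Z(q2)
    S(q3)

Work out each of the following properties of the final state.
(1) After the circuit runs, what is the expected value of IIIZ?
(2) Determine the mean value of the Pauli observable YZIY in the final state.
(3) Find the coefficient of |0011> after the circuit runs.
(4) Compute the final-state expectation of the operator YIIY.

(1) In the final state, IIIZ has expectation -1.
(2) The expectation value of YZIY is 0.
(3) |0011> carries amplitude -sqrt(2)*I/2 in the final state.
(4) The observable YIIY averages to 0.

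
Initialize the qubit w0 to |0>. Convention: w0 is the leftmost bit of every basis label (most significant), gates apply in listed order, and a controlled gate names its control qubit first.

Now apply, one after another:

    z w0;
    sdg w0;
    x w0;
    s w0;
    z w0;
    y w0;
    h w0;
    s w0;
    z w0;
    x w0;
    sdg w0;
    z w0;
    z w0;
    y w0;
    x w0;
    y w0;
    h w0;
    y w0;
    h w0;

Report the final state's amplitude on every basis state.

The resulting statevector has amplitude sqrt(2)/2 on |0>, -sqrt(2)/2 on |1>.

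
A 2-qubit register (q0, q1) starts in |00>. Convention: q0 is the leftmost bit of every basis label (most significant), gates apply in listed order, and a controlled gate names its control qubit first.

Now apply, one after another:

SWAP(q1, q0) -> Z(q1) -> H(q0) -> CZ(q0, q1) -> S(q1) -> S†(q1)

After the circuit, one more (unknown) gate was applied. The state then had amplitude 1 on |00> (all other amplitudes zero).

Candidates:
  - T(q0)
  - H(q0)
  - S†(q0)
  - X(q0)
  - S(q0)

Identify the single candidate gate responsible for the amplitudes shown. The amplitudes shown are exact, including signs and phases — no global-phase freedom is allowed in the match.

The unique candidate consistent with the amplitudes is H(q0). Key observation: steps 5-6 multiply out to the identity, so the circuit reduces to the remaining gates.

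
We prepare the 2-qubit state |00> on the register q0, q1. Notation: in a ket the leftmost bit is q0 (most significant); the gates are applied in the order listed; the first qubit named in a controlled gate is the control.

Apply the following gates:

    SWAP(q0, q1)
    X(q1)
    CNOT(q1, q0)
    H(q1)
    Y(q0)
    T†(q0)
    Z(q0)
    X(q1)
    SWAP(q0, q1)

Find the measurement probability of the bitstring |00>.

Outcome |00> occurs with probability 1/2.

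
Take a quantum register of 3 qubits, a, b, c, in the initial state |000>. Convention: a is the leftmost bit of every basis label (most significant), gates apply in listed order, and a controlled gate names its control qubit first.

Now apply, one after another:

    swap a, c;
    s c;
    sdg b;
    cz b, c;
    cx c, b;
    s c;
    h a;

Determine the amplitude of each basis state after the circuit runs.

The final amplitudes are sqrt(2)/2 on |000>, sqrt(2)/2 on |100>, and 0 on every other basis state.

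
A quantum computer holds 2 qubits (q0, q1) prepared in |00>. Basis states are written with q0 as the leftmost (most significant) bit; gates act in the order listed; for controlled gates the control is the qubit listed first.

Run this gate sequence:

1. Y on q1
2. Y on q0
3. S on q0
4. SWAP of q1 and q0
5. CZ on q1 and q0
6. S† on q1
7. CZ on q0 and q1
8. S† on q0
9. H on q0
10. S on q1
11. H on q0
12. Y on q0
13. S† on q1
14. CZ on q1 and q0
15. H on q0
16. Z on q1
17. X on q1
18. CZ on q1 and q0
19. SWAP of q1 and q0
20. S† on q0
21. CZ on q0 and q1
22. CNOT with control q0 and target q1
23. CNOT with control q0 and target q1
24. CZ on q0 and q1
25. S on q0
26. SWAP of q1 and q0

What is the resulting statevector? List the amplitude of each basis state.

The resulting statevector has amplitude -sqrt(2)/2 on |00>, 0 on |01>, -sqrt(2)/2 on |10>, 0 on |11>. Key observation: steps 19-26 multiply out to the identity, so the circuit reduces to the remaining gates.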